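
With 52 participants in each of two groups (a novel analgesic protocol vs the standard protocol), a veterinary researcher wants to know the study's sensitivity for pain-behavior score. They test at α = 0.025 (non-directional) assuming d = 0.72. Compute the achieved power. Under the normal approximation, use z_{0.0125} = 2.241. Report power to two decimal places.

For two equal groups, power = Φ(d·√(n/2) − z_{α/2}).
d·√(n/2) = 0.72 × √(52/2) = 0.72 × 5.099 = 3.671.
z_β = 3.671 − 2.241 = 1.430.
Power = Φ(1.430) = 0.924.

power ≈ 0.92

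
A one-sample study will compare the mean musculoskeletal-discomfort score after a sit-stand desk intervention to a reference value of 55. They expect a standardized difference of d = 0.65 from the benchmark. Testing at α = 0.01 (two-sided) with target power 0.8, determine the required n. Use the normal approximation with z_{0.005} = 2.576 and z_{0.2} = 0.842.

For a one-sample test: n = ((z_{α/2} + z_β) / d)².
z_{α/2} + z_β = 2.576 + 0.842 = 3.418.
n = (3.418 / 0.65)² = 5.258² = 27.65.
Round up.

n = 28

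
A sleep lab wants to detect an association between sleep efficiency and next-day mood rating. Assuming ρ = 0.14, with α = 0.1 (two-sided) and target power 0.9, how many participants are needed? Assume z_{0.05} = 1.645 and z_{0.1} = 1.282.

n = 435

Fisher's z: C = ½·ln((1+r)/(1−r)) = ½·ln(1.3256) = 0.1409.
n = ((z_{α/2} + z_β)/C)² + 3.
(1.645 + 1.282) / 0.1409 = 2.927 / 0.1409 = 20.774.
n = 20.774² + 3 = 431.54 + 3 = 434.5.
Round up.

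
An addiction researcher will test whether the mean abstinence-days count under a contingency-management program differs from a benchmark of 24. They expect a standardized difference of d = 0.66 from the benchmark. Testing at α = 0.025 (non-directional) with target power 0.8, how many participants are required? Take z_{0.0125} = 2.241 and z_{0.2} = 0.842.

For a one-sample test: n = ((z_{α/2} + z_β) / d)².
z_{α/2} + z_β = 2.241 + 0.842 = 3.083.
n = (3.083 / 0.66)² = 4.671² = 21.82.
Round up.

n = 22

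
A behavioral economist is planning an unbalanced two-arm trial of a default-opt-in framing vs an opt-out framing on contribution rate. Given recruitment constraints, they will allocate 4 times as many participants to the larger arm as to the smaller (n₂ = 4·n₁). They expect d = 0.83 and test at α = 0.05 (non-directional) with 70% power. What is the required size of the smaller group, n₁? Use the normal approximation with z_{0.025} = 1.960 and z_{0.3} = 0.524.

With allocation ratio k = n₂/n₁ = 4, Var(x̄₁−x̄₂) = σ²(1/n₁ + 1/(k·n₁)) = σ²·(k+1)/(k·n₁).
So n₁ = (1 + 1/k)·((z_{α/2} + z_β)/d)² = 1.250 × (2.484/0.83)².
n₁ = 1.250 × 8.96 = 11.2.
Round up: n₁ = 12, giving n₂ = 4 × 12 = 48.

n₁ = 12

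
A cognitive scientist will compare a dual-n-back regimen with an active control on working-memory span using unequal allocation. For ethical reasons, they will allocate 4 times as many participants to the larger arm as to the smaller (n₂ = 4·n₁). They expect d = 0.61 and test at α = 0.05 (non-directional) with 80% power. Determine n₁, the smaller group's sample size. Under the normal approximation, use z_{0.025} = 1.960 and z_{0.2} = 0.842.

n₁ = 27

With allocation ratio k = n₂/n₁ = 4, Var(x̄₁−x̄₂) = σ²(1/n₁ + 1/(k·n₁)) = σ²·(k+1)/(k·n₁).
So n₁ = (1 + 1/k)·((z_{α/2} + z_β)/d)² = 1.250 × (2.802/0.61)².
n₁ = 1.250 × 21.10 = 26.4.
Round up: n₁ = 27, giving n₂ = 4 × 27 = 108.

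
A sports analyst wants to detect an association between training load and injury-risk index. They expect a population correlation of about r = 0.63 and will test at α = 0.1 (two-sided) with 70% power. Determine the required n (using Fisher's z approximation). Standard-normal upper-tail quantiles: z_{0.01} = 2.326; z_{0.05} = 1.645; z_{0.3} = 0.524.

Fisher's z: C = ½·ln((1+r)/(1−r)) = ½·ln(4.4054) = 0.7414.
n = ((z_{α/2} + z_β)/C)² + 3.
(1.645 + 0.524) / 0.7414 = 2.169 / 0.7414 = 2.926.
n = 2.926² + 3 = 8.56 + 3 = 11.6.
Round up.

n = 12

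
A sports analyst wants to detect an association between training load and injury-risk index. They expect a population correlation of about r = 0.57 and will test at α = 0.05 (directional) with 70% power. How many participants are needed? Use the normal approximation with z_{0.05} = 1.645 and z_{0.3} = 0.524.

n = 15

Fisher's z: C = ½·ln((1+r)/(1−r)) = ½·ln(3.6512) = 0.6475.
n = ((z_{α} + z_β)/C)² + 3.
(1.645 + 0.524) / 0.6475 = 2.169 / 0.6475 = 3.350.
n = 3.350² + 3 = 11.22 + 3 = 14.2.
Round up.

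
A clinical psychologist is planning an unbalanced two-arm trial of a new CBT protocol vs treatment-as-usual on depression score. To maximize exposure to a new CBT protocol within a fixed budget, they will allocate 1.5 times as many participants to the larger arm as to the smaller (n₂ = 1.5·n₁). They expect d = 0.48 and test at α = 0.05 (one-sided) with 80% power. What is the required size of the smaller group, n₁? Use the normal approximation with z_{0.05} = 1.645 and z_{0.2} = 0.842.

n₁ = 45

With allocation ratio k = n₂/n₁ = 1.5, Var(x̄₁−x̄₂) = σ²(1/n₁ + 1/(k·n₁)) = σ²·(k+1)/(k·n₁).
So n₁ = (1 + 1/k)·((z_{α} + z_β)/d)² = 1.667 × (2.487/0.48)².
n₁ = 1.667 × 26.85 = 44.7.
Round up: n₁ = 45, giving n₂ = ⌈1.5 × 45⌉ = ⌈67.5⌉ = 68.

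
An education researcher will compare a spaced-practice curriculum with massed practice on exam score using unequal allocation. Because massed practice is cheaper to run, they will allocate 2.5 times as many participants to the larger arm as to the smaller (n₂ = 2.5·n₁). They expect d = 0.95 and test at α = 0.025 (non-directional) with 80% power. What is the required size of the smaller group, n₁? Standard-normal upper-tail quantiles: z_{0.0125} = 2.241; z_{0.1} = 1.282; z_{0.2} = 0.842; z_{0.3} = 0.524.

With allocation ratio k = n₂/n₁ = 2.5, Var(x̄₁−x̄₂) = σ²(1/n₁ + 1/(k·n₁)) = σ²·(k+1)/(k·n₁).
So n₁ = (1 + 1/k)·((z_{α/2} + z_β)/d)² = 1.400 × (3.083/0.95)².
n₁ = 1.400 × 10.53 = 14.7.
Round up: n₁ = 15, giving n₂ = ⌈2.5 × 15⌉ = ⌈37.5⌉ = 38.

n₁ = 15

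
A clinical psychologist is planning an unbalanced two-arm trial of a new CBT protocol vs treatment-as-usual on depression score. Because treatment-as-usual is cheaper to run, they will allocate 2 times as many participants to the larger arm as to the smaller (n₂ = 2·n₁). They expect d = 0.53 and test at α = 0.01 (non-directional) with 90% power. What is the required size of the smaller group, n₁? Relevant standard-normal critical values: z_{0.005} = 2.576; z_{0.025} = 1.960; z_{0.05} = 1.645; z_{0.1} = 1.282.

n₁ = 80

With allocation ratio k = n₂/n₁ = 2, Var(x̄₁−x̄₂) = σ²(1/n₁ + 1/(k·n₁)) = σ²·(k+1)/(k·n₁).
So n₁ = (1 + 1/k)·((z_{α/2} + z_β)/d)² = 1.500 × (3.858/0.53)².
n₁ = 1.500 × 52.99 = 79.5.
Round up: n₁ = 80, giving n₂ = 2 × 80 = 160.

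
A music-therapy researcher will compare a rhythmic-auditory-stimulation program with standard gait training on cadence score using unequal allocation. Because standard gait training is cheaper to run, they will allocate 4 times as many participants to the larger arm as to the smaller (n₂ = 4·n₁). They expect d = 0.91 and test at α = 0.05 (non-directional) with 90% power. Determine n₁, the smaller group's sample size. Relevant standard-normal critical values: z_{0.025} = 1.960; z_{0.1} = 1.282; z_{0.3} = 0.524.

n₁ = 16

With allocation ratio k = n₂/n₁ = 4, Var(x̄₁−x̄₂) = σ²(1/n₁ + 1/(k·n₁)) = σ²·(k+1)/(k·n₁).
So n₁ = (1 + 1/k)·((z_{α/2} + z_β)/d)² = 1.250 × (3.242/0.91)².
n₁ = 1.250 × 12.69 = 15.9.
Round up: n₁ = 16, giving n₂ = 4 × 16 = 64.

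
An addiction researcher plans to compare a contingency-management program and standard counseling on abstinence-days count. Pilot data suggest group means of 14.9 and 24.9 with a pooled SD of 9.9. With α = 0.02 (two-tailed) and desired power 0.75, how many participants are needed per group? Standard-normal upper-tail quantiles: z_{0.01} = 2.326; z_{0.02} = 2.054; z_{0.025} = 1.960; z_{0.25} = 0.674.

n = 18 per group

Cohen's d = |M₁ − M₂| / SD_pooled = |14.9 − 24.9| / 9.9 = 10.0 / 9.9 = 1.010.
For two independent groups with equal n: n = 2·((z_{α/2} + z_β) / d)².
z_{α/2} + z_β = 2.326 + 0.674 = 3.000.
n = 2 × (3.000 / 1.010)² = 2 × 2.970² = 2 × 8.82 = 17.6.
Round up to the next whole participant.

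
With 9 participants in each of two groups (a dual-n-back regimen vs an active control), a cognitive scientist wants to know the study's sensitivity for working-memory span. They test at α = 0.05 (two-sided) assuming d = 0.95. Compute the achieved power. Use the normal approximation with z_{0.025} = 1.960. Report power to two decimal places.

For two equal groups, power = Φ(d·√(n/2) − z_{α/2}).
d·√(n/2) = 0.95 × √(9/2) = 0.95 × 2.121 = 2.015.
z_β = 2.015 − 1.960 = 0.055.
Power = Φ(0.055) = 0.522.

power ≈ 0.52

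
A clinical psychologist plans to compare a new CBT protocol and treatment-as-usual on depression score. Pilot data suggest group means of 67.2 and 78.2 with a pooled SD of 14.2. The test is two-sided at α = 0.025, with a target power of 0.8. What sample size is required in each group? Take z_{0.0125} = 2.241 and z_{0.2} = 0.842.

n = 32 per group

Cohen's d = |M₁ − M₂| / SD_pooled = |67.2 − 78.2| / 14.2 = 11.0 / 14.2 = 0.775.
For two independent groups with equal n: n = 2·((z_{α/2} + z_β) / d)².
z_{α/2} + z_β = 2.241 + 0.842 = 3.083.
n = 2 × (3.083 / 0.775)² = 2 × 3.978² = 2 × 15.82 = 31.6.
Round up to the next whole participant.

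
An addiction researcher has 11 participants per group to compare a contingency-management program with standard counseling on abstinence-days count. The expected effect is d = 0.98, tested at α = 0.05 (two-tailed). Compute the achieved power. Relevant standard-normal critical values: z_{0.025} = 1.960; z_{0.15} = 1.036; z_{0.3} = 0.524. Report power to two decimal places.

For two equal groups, power = Φ(d·√(n/2) − z_{α/2}).
d·√(n/2) = 0.98 × √(11/2) = 0.98 × 2.345 = 2.298.
z_β = 2.298 − 1.960 = 0.338.
Power = Φ(0.338) = 0.632.

power ≈ 0.63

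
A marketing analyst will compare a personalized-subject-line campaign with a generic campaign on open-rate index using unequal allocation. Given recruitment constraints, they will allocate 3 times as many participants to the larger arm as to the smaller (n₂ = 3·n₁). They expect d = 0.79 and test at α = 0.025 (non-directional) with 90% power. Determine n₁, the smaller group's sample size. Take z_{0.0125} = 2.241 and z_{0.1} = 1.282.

With allocation ratio k = n₂/n₁ = 3, Var(x̄₁−x̄₂) = σ²(1/n₁ + 1/(k·n₁)) = σ²·(k+1)/(k·n₁).
So n₁ = (1 + 1/k)·((z_{α/2} + z_β)/d)² = 1.333 × (3.523/0.79)².
n₁ = 1.333 × 19.89 = 26.5.
Round up: n₁ = 27, giving n₂ = 3 × 27 = 81.

n₁ = 27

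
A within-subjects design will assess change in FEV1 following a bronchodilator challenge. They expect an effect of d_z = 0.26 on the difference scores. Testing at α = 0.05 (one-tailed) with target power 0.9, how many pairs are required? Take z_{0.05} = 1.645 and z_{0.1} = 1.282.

n = 127 pairs

For a paired (one-sample on differences) test: n = ((z_{α} + z_β) / d)².
z_{α} + z_β = 1.645 + 1.282 = 2.927.
n = (2.927 / 0.26)² = 11.258² = 126.74.
Round up.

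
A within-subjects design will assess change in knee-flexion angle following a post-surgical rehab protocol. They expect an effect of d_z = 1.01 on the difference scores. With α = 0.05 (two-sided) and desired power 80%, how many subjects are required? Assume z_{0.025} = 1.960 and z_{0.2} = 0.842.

n = 8 pairs

For a paired (one-sample on differences) test: n = ((z_{α/2} + z_β) / d)².
z_{α/2} + z_β = 1.960 + 0.842 = 2.802.
n = (2.802 / 1.01)² = 2.774² = 7.70.
Round up.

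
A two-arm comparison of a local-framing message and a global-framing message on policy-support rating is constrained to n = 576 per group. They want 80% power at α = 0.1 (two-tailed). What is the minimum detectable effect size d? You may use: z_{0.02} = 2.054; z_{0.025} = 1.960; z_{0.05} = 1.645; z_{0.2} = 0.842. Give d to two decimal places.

d_min ≈ 0.15

For two independent groups of n = 576 each: d_min = (z_{α/2} + z_β)·√(2/n).
z-sum = 1.645 + 0.842 = 2.487.
d_min = 2.487 × √(2/576) = 2.487 × 0.0589 = 0.147.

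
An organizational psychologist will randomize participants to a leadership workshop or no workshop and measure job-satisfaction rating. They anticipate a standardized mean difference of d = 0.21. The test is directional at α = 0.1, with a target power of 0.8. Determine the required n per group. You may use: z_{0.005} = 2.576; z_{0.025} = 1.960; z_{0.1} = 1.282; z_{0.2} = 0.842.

For two independent groups with equal n: n = 2·((z_{α} + z_β) / d)².
z_{α} + z_β = 1.282 + 0.842 = 2.124.
n = 2 × (2.124 / 0.21)² = 2 × 10.114² = 2 × 102.30 = 204.6.
Round up to the next whole participant.

n = 205 per group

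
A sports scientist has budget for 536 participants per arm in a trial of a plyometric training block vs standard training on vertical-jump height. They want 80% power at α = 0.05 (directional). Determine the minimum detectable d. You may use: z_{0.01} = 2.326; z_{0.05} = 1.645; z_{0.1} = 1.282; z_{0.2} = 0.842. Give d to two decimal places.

d_min ≈ 0.15

For two independent groups of n = 536 each: d_min = (z_{α} + z_β)·√(2/n).
z-sum = 1.645 + 0.842 = 2.487.
d_min = 2.487 × √(2/536) = 2.487 × 0.0611 = 0.152.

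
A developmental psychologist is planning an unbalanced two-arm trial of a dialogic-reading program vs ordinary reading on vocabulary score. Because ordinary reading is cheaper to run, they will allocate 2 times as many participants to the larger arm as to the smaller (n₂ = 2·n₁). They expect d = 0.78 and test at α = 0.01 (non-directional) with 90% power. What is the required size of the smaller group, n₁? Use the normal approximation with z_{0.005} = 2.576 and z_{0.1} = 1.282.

n₁ = 37

With allocation ratio k = n₂/n₁ = 2, Var(x̄₁−x̄₂) = σ²(1/n₁ + 1/(k·n₁)) = σ²·(k+1)/(k·n₁).
So n₁ = (1 + 1/k)·((z_{α/2} + z_β)/d)² = 1.500 × (3.858/0.78)².
n₁ = 1.500 × 24.46 = 36.7.
Round up: n₁ = 37, giving n₂ = 2 × 37 = 74.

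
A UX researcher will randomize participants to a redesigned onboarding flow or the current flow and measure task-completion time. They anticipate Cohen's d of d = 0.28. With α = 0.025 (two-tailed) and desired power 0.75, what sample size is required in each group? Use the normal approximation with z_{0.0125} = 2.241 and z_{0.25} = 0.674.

n = 217 per group

For two independent groups with equal n: n = 2·((z_{α/2} + z_β) / d)².
z_{α/2} + z_β = 2.241 + 0.674 = 2.915.
n = 2 × (2.915 / 0.28)² = 2 × 10.411² = 2 × 108.38 = 216.8.
Round up to the next whole participant.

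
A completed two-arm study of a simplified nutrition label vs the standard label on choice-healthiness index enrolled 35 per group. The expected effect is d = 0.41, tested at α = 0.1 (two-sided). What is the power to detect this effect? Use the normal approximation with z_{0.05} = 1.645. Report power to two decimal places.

For two equal groups, power = Φ(d·√(n/2) − z_{α/2}).
d·√(n/2) = 0.41 × √(35/2) = 0.41 × 4.183 = 1.715.
z_β = 1.715 − 1.645 = 0.070.
Power = Φ(0.070) = 0.528.

power ≈ 0.53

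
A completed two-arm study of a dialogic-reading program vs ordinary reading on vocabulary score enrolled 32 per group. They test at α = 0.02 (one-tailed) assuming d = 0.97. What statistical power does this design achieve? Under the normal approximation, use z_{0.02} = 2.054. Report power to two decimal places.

For two equal groups, power = Φ(d·√(n/2) − z_{α}).
d·√(n/2) = 0.97 × √(32/2) = 0.97 × 4.000 = 3.880.
z_β = 3.880 − 2.054 = 1.826.
Power = Φ(1.826) = 0.966.

power ≈ 0.97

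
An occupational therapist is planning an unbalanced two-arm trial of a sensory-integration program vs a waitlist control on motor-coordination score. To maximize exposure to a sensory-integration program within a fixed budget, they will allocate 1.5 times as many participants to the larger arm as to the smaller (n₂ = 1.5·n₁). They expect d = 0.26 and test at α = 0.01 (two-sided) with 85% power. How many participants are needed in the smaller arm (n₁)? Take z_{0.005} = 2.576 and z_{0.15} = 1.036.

With allocation ratio k = n₂/n₁ = 1.5, Var(x̄₁−x̄₂) = σ²(1/n₁ + 1/(k·n₁)) = σ²·(k+1)/(k·n₁).
So n₁ = (1 + 1/k)·((z_{α/2} + z_β)/d)² = 1.667 × (3.612/0.26)².
n₁ = 1.667 × 193.00 = 321.7.
Round up: n₁ = 322, giving n₂ = 1.5 × 322 = 483.

n₁ = 322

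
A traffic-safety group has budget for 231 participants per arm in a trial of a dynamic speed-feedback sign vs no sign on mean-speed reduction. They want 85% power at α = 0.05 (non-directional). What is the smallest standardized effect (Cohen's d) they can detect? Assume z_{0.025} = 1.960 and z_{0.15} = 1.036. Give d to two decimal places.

For two independent groups of n = 231 each: d_min = (z_{α/2} + z_β)·√(2/n).
z-sum = 1.960 + 1.036 = 2.996.
d_min = 2.996 × √(2/231) = 2.996 × 0.0930 = 0.279.

d_min ≈ 0.28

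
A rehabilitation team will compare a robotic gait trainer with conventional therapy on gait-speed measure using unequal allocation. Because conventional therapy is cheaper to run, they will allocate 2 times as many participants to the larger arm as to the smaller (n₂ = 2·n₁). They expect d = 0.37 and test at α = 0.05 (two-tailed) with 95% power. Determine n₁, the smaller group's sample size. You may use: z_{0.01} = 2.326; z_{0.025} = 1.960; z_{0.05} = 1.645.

With allocation ratio k = n₂/n₁ = 2, Var(x̄₁−x̄₂) = σ²(1/n₁ + 1/(k·n₁)) = σ²·(k+1)/(k·n₁).
So n₁ = (1 + 1/k)·((z_{α/2} + z_β)/d)² = 1.500 × (3.605/0.37)².
n₁ = 1.500 × 94.93 = 142.4.
Round up: n₁ = 143, giving n₂ = 2 × 143 = 286.

n₁ = 143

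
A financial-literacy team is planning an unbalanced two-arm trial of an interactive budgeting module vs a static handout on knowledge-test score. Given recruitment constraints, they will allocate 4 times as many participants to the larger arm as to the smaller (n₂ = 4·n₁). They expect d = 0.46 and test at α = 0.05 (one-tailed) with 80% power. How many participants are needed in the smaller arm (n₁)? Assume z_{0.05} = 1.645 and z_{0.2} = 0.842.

n₁ = 37

With allocation ratio k = n₂/n₁ = 4, Var(x̄₁−x̄₂) = σ²(1/n₁ + 1/(k·n₁)) = σ²·(k+1)/(k·n₁).
So n₁ = (1 + 1/k)·((z_{α} + z_β)/d)² = 1.250 × (2.487/0.46)².
n₁ = 1.250 × 29.23 = 36.5.
Round up: n₁ = 37, giving n₂ = 4 × 37 = 148.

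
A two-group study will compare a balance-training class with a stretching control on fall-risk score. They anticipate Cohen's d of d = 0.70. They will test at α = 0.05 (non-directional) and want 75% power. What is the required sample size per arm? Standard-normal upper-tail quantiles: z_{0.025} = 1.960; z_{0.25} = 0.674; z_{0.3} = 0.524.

n = 29 per group

For two independent groups with equal n: n = 2·((z_{α/2} + z_β) / d)².
z_{α/2} + z_β = 1.960 + 0.674 = 2.634.
n = 2 × (2.634 / 0.70)² = 2 × 3.763² = 2 × 14.16 = 28.3.
Round up to the next whole participant.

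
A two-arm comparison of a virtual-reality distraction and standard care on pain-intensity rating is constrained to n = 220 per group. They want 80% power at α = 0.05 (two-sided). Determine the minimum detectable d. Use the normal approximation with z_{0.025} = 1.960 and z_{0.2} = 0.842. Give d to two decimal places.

For two independent groups of n = 220 each: d_min = (z_{α/2} + z_β)·√(2/n).
z-sum = 1.960 + 0.842 = 2.802.
d_min = 2.802 × √(2/220) = 2.802 × 0.0953 = 0.267.

d_min ≈ 0.27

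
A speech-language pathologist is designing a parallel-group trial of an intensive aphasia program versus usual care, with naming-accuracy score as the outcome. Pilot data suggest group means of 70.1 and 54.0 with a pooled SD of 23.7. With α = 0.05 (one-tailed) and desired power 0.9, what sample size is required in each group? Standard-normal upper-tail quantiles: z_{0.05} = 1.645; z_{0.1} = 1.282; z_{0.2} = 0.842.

Cohen's d = |M₁ − M₂| / SD_pooled = |70.1 − 54.0| / 23.7 = 16.1 / 23.7 = 0.679.
For two independent groups with equal n: n = 2·((z_{α} + z_β) / d)².
z_{α} + z_β = 1.645 + 1.282 = 2.927.
n = 2 × (2.927 / 0.679)² = 2 × 4.311² = 2 × 18.58 = 37.2.
Round up to the next whole participant.

n = 38 per group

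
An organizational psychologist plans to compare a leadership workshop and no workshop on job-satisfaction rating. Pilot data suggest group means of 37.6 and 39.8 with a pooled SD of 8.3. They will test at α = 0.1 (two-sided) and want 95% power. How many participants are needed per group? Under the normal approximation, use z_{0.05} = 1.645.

n = 309 per group

Cohen's d = |M₁ − M₂| / SD_pooled = |37.6 − 39.8| / 8.3 = 2.2 / 8.3 = 0.265.
For two independent groups with equal n: n = 2·((z_{α/2} + z_β) / d)².
z_{α/2} + z_β = 1.645 + 1.645 = 3.290.
n = 2 × (3.290 / 0.265)² = 2 × 12.415² = 2 × 154.13 = 308.3.
Round up to the next whole participant.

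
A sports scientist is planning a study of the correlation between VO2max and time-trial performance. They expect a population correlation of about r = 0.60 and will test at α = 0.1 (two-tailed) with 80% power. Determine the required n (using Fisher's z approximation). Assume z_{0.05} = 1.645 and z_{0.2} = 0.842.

n = 16

Fisher's z: C = ½·ln((1+r)/(1−r)) = ½·ln(4.0000) = 0.6931.
n = ((z_{α/2} + z_β)/C)² + 3.
(1.645 + 0.842) / 0.6931 = 2.487 / 0.6931 = 3.588.
n = 3.588² + 3 = 12.88 + 3 = 15.9.
Round up.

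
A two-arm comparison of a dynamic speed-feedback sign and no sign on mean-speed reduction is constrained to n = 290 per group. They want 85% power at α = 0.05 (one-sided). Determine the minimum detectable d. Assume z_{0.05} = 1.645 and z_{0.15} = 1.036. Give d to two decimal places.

For two independent groups of n = 290 each: d_min = (z_{α} + z_β)·√(2/n).
z-sum = 1.645 + 1.036 = 2.681.
d_min = 2.681 × √(2/290) = 2.681 × 0.0830 = 0.223.

d_min ≈ 0.22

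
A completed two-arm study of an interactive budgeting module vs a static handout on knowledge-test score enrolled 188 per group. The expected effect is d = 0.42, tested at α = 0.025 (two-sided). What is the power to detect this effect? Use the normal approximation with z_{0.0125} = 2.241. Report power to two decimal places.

For two equal groups, power = Φ(d·√(n/2) − z_{α/2}).
d·√(n/2) = 0.42 × √(188/2) = 0.42 × 9.695 = 4.072.
z_β = 4.072 − 2.241 = 1.831.
Power = Φ(1.831) = 0.966.

power ≈ 0.97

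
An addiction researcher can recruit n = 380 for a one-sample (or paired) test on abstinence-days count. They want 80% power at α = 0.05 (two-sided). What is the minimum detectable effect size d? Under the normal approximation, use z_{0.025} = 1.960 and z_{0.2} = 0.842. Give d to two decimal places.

For a single sample (or paired design) of n = 380: d_min = (z_{α/2} + z_β)/√n.
z-sum = 1.960 + 0.842 = 2.802.
d_min = 2.802 / √380 = 2.802 / 19.494 = 0.144.

d_min ≈ 0.14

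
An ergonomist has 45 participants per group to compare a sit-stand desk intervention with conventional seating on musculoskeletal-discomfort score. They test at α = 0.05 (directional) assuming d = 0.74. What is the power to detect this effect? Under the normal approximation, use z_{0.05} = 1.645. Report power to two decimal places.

For two equal groups, power = Φ(d·√(n/2) − z_{α}).
d·√(n/2) = 0.74 × √(45/2) = 0.74 × 4.743 = 3.510.
z_β = 3.510 − 1.645 = 1.865.
Power = Φ(1.865) = 0.969.

power ≈ 0.97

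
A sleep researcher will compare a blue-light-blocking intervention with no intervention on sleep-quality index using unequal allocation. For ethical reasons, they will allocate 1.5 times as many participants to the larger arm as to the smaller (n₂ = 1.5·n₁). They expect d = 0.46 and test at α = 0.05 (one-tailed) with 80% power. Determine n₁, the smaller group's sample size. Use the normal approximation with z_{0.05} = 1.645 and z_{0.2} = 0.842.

n₁ = 49

With allocation ratio k = n₂/n₁ = 1.5, Var(x̄₁−x̄₂) = σ²(1/n₁ + 1/(k·n₁)) = σ²·(k+1)/(k·n₁).
So n₁ = (1 + 1/k)·((z_{α} + z_β)/d)² = 1.667 × (2.487/0.46)².
n₁ = 1.667 × 29.23 = 48.7.
Round up: n₁ = 49, giving n₂ = ⌈1.5 × 49⌉ = ⌈73.5⌉ = 74.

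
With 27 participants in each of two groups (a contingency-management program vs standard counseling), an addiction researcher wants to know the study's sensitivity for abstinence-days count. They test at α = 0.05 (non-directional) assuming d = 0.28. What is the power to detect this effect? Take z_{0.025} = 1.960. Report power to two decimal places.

power ≈ 0.18

For two equal groups, power = Φ(d·√(n/2) − z_{α/2}).
d·√(n/2) = 0.28 × √(27/2) = 0.28 × 3.674 = 1.029.
z_β = 1.029 − 1.960 = -0.931.
Power = Φ(-0.931) = 0.176.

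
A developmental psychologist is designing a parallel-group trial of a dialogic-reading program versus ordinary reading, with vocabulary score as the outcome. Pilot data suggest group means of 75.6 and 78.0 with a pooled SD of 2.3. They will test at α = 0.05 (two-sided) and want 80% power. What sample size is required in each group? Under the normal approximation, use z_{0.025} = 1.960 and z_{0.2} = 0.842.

Cohen's d = |M₁ − M₂| / SD_pooled = |75.6 − 78.0| / 2.3 = 2.4 / 2.3 = 1.043.
For two independent groups with equal n: n = 2·((z_{α/2} + z_β) / d)².
z_{α/2} + z_β = 1.960 + 0.842 = 2.802.
n = 2 × (2.802 / 1.043)² = 2 × 2.686² = 2 × 7.22 = 14.4.
Round up to the next whole participant.

n = 15 per group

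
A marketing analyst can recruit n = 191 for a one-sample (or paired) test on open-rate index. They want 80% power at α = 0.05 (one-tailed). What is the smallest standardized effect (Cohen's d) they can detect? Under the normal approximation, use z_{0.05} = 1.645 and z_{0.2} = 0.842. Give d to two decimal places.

d_min ≈ 0.18

For a single sample (or paired design) of n = 191: d_min = (z_{α} + z_β)/√n.
z-sum = 1.645 + 0.842 = 2.487.
d_min = 2.487 / √191 = 2.487 / 13.820 = 0.180.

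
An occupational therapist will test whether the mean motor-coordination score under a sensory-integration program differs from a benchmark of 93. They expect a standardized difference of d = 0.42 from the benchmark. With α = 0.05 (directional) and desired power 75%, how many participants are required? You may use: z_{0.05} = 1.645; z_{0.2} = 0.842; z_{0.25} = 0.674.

For a one-sample test: n = ((z_{α} + z_β) / d)².
z_{α} + z_β = 1.645 + 0.674 = 2.319.
n = (2.319 / 0.42)² = 5.521² = 30.49.
Round up.

n = 31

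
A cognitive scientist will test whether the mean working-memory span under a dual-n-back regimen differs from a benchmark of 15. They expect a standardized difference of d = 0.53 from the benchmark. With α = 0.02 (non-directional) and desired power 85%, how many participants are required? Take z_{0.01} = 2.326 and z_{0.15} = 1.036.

For a one-sample test: n = ((z_{α/2} + z_β) / d)².
z_{α/2} + z_β = 2.326 + 1.036 = 3.362.
n = (3.362 / 0.53)² = 6.343² = 40.24.
Round up.

n = 41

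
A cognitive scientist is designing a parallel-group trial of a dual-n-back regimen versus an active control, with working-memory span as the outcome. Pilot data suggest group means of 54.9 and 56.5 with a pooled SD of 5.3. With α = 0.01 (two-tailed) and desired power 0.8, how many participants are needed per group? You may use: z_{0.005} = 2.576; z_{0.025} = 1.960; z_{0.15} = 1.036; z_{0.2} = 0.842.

Cohen's d = |M₁ − M₂| / SD_pooled = |54.9 − 56.5| / 5.3 = 1.6 / 5.3 = 0.302.
For two independent groups with equal n: n = 2·((z_{α/2} + z_β) / d)².
z_{α/2} + z_β = 2.576 + 0.842 = 3.418.
n = 2 × (3.418 / 0.302)² = 2 × 11.318² = 2 × 128.09 = 256.2.
Round up to the next whole participant.

n = 257 per group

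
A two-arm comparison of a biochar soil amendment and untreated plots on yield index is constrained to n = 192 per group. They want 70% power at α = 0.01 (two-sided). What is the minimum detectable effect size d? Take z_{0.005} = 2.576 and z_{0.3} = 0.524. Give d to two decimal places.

For two independent groups of n = 192 each: d_min = (z_{α/2} + z_β)·√(2/n).
z-sum = 2.576 + 0.524 = 3.100.
d_min = 3.100 × √(2/192) = 3.100 × 0.1021 = 0.316.

d_min ≈ 0.32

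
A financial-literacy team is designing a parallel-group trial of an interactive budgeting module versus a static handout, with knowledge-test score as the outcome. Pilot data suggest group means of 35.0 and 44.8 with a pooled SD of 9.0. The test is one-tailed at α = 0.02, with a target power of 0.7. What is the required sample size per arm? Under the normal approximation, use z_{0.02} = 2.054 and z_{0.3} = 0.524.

n = 12 per group

Cohen's d = |M₁ − M₂| / SD_pooled = |35.0 − 44.8| / 9.0 = 9.8 / 9.0 = 1.089.
For two independent groups with equal n: n = 2·((z_{α} + z_β) / d)².
z_{α} + z_β = 2.054 + 0.524 = 2.578.
n = 2 × (2.578 / 1.089)² = 2 × 2.367² = 2 × 5.60 = 11.2.
Round up to the next whole participant.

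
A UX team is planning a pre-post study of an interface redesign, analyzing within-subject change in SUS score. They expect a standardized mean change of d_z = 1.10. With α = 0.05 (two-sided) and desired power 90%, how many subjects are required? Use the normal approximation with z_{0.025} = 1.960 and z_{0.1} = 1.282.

n = 9 pairs

For a paired (one-sample on differences) test: n = ((z_{α/2} + z_β) / d)².
z_{α/2} + z_β = 1.960 + 1.282 = 3.242.
n = (3.242 / 1.10)² = 2.947² = 8.69.
Round up.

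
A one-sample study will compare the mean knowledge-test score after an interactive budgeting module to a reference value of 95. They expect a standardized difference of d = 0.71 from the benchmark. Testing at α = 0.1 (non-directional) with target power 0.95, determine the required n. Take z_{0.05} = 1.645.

For a one-sample test: n = ((z_{α/2} + z_β) / d)².
z_{α/2} + z_β = 1.645 + 1.645 = 3.290.
n = (3.290 / 0.71)² = 4.634² = 21.47.
Round up.

n = 22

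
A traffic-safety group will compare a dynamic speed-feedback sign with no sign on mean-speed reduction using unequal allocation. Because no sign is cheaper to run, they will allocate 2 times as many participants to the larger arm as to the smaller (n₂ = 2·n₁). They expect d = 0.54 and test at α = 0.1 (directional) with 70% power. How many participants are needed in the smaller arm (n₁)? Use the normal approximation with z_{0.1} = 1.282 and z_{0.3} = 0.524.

With allocation ratio k = n₂/n₁ = 2, Var(x̄₁−x̄₂) = σ²(1/n₁ + 1/(k·n₁)) = σ²·(k+1)/(k·n₁).
So n₁ = (1 + 1/k)·((z_{α} + z_β)/d)² = 1.500 × (1.806/0.54)².
n₁ = 1.500 × 11.19 = 16.8.
Round up: n₁ = 17, giving n₂ = 2 × 17 = 34.

n₁ = 17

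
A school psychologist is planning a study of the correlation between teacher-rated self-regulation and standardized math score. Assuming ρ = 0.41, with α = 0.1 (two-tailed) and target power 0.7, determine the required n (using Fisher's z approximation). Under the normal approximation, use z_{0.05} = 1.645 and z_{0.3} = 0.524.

n = 28

Fisher's z: C = ½·ln((1+r)/(1−r)) = ½·ln(2.3898) = 0.4356.
n = ((z_{α/2} + z_β)/C)² + 3.
(1.645 + 0.524) / 0.4356 = 2.169 / 0.4356 = 4.979.
n = 4.979² + 3 = 24.79 + 3 = 27.8.
Round up.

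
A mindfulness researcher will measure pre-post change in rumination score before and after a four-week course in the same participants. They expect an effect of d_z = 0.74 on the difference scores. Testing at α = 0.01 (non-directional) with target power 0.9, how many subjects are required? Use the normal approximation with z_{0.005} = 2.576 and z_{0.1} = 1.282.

For a paired (one-sample on differences) test: n = ((z_{α/2} + z_β) / d)².
z_{α/2} + z_β = 2.576 + 1.282 = 3.858.
n = (3.858 / 0.74)² = 5.214² = 27.18.
Round up.

n = 28 pairs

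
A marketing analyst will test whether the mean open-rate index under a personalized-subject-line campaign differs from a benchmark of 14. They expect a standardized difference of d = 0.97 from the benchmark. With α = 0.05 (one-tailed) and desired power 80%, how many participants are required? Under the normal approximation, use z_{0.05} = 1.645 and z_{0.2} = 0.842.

n = 7

For a one-sample test: n = ((z_{α} + z_β) / d)².
z_{α} + z_β = 1.645 + 0.842 = 2.487.
n = (2.487 / 0.97)² = 2.564² = 6.57.
Round up.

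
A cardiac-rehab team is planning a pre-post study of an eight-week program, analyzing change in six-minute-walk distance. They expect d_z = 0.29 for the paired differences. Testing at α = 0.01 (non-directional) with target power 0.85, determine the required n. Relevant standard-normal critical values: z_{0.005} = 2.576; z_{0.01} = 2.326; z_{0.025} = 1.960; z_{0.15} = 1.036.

n = 156 pairs

For a paired (one-sample on differences) test: n = ((z_{α/2} + z_β) / d)².
z_{α/2} + z_β = 2.576 + 1.036 = 3.612.
n = (3.612 / 0.29)² = 12.455² = 155.13.
Round up.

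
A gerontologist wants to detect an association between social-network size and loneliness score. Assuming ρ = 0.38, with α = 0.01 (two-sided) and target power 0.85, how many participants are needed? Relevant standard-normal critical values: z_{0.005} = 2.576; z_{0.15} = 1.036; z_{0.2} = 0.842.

n = 85

Fisher's z: C = ½·ln((1+r)/(1−r)) = ½·ln(2.2258) = 0.4001.
n = ((z_{α/2} + z_β)/C)² + 3.
(2.576 + 1.036) / 0.4001 = 3.612 / 0.4001 = 9.028.
n = 9.028² + 3 = 81.50 + 3 = 84.5.
Round up.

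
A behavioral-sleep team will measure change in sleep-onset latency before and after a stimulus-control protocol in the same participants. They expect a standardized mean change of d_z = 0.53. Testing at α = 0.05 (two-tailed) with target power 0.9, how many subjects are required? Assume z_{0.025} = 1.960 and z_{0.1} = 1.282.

For a paired (one-sample on differences) test: n = ((z_{α/2} + z_β) / d)².
z_{α/2} + z_β = 1.960 + 1.282 = 3.242.
n = (3.242 / 0.53)² = 6.117² = 37.42.
Round up.

n = 38 pairs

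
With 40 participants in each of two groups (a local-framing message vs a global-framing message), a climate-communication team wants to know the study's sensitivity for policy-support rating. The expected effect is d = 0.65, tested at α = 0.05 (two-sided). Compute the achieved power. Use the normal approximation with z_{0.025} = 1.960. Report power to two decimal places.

For two equal groups, power = Φ(d·√(n/2) − z_{α/2}).
d·√(n/2) = 0.65 × √(40/2) = 0.65 × 4.472 = 2.907.
z_β = 2.907 − 1.960 = 0.947.
Power = Φ(0.947) = 0.828.

power ≈ 0.83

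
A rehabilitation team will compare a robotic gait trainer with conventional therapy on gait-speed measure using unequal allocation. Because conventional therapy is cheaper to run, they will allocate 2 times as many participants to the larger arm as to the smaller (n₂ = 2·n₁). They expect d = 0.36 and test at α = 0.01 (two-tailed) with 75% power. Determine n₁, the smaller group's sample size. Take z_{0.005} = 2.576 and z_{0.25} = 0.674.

With allocation ratio k = n₂/n₁ = 2, Var(x̄₁−x̄₂) = σ²(1/n₁ + 1/(k·n₁)) = σ²·(k+1)/(k·n₁).
So n₁ = (1 + 1/k)·((z_{α/2} + z_β)/d)² = 1.500 × (3.250/0.36)².
n₁ = 1.500 × 81.50 = 122.3.
Round up: n₁ = 123, giving n₂ = 2 × 123 = 246.

n₁ = 123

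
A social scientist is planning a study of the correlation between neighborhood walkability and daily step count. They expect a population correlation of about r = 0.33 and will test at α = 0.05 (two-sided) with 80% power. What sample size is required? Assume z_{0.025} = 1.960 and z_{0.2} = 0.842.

Fisher's z: C = ½·ln((1+r)/(1−r)) = ½·ln(1.9851) = 0.3428.
n = ((z_{α/2} + z_β)/C)² + 3.
(1.960 + 0.842) / 0.3428 = 2.802 / 0.3428 = 8.174.
n = 8.174² + 3 = 66.81 + 3 = 69.8.
Round up.

n = 70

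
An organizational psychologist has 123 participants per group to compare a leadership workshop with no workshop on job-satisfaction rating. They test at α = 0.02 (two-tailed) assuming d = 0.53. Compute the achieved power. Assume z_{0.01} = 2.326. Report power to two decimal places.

power ≈ 0.97

For two equal groups, power = Φ(d·√(n/2) − z_{α/2}).
d·√(n/2) = 0.53 × √(123/2) = 0.53 × 7.842 = 4.156.
z_β = 4.156 − 2.326 = 1.830.
Power = Φ(1.830) = 0.966.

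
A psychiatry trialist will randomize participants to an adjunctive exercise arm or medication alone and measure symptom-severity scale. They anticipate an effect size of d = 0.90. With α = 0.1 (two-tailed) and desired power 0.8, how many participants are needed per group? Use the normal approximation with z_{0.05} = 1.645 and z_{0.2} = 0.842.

For two independent groups with equal n: n = 2·((z_{α/2} + z_β) / d)².
z_{α/2} + z_β = 1.645 + 0.842 = 2.487.
n = 2 × (2.487 / 0.90)² = 2 × 2.763² = 2 × 7.64 = 15.3.
Round up to the next whole participant.

n = 16 per group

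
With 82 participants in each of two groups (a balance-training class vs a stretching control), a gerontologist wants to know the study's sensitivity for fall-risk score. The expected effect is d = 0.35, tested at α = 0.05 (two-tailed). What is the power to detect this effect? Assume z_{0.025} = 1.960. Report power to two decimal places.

power ≈ 0.61

For two equal groups, power = Φ(d·√(n/2) − z_{α/2}).
d·√(n/2) = 0.35 × √(82/2) = 0.35 × 6.403 = 2.241.
z_β = 2.241 − 1.960 = 0.281.
Power = Φ(0.281) = 0.611.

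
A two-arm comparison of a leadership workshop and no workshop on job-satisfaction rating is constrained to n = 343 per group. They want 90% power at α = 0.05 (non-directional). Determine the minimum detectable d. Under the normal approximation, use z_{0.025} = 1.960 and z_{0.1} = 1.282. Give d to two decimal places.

For two independent groups of n = 343 each: d_min = (z_{α/2} + z_β)·√(2/n).
z-sum = 1.960 + 1.282 = 3.242.
d_min = 3.242 × √(2/343) = 3.242 × 0.0764 = 0.248.

d_min ≈ 0.25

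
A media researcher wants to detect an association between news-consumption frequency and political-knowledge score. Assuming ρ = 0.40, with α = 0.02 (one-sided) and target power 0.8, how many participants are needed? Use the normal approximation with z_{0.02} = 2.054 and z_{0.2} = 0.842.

n = 50

Fisher's z: C = ½·ln((1+r)/(1−r)) = ½·ln(2.3333) = 0.4236.
n = ((z_{α} + z_β)/C)² + 3.
(2.054 + 0.842) / 0.4236 = 2.896 / 0.4236 = 6.837.
n = 6.837² + 3 = 46.74 + 3 = 49.7.
Round up.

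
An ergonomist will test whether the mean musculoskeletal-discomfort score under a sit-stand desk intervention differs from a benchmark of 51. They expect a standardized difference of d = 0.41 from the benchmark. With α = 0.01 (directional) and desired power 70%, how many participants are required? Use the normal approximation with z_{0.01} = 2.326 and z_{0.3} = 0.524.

For a one-sample test: n = ((z_{α} + z_β) / d)².
z_{α} + z_β = 2.326 + 0.524 = 2.850.
n = (2.850 / 0.41)² = 6.951² = 48.32.
Round up.

n = 49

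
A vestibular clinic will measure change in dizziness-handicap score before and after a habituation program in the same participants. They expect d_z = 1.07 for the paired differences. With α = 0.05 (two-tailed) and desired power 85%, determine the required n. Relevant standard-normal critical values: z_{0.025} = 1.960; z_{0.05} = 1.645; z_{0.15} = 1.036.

For a paired (one-sample on differences) test: n = ((z_{α/2} + z_β) / d)².
z_{α/2} + z_β = 1.960 + 1.036 = 2.996.
n = (2.996 / 1.07)² = 2.800² = 7.84.
Round up.

n = 8 pairs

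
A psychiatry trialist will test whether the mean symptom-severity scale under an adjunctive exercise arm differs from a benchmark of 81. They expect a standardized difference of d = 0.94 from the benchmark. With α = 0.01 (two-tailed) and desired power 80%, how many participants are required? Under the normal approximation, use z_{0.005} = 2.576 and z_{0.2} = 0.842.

For a one-sample test: n = ((z_{α/2} + z_β) / d)².
z_{α/2} + z_β = 2.576 + 0.842 = 3.418.
n = (3.418 / 0.94)² = 3.636² = 13.22.
Round up.

n = 14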